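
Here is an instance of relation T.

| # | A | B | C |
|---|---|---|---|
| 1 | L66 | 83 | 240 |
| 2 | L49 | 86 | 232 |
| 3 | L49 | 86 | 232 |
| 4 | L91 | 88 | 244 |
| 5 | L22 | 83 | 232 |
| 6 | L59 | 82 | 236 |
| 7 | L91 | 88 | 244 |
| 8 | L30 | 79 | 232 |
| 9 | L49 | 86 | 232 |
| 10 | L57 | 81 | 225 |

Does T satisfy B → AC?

No

B=83: rows 1, 5 → {A,C} takes values {(L66, 240), (L22, 232)} — violation
B=86: rows 2, 3, 9 → {A,C} = (L49, 232), (L49, 232), (L49, 232) ✓
B=88: rows 4, 7 → {A,C} = (L91, 244), (L91, 244) ✓
B=82: row 6 → {A,C} = (L59, 236) ✓
B=79: row 8 → {A,C} = (L30, 232) ✓
B=81: row 10 → {A,C} = (L57, 225) ✓
Two rows agree on B but differ on AC, so B → AC does not hold.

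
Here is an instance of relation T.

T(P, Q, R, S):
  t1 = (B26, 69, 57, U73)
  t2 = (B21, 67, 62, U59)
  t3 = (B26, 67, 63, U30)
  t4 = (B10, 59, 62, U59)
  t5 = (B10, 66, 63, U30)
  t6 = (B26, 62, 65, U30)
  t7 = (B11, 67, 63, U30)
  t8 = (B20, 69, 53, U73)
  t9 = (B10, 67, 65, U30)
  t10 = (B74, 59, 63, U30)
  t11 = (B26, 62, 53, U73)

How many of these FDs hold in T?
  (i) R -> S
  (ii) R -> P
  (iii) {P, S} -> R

1

(i) R -> S: every LHS value maps to a single RHS value — holds.
(ii) R -> P: R=62: rows 2, 4 → P takes values {B21, B10} — violation; R=63: rows 3, 5, 7, 10 → P takes values {B26, B10, B11, B74} — violation; R=65: rows 6, 9 → P takes values {B26, B10} — violation; R=53: rows 8, 11 → P takes values {B20, B26} — violation — fails.
(iii) {P, S} -> R: (P=B26, S=U73): rows 1, 11 → R takes values {57, 53} — violation; (P=B26, S=U30): rows 3, 6 → R takes values {63, 65} — violation; (P=B10, S=U30): rows 5, 9 → R takes values {63, 65} — violation — fails.
1 of the 3 dependencies holds.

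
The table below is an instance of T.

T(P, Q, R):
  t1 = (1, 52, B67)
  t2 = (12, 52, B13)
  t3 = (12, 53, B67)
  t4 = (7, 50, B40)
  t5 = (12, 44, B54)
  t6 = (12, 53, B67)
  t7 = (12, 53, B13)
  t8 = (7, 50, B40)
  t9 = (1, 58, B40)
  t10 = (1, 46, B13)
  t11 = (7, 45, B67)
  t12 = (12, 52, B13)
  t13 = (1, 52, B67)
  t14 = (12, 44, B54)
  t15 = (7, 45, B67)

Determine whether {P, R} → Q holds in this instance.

No

(P=1, R=B67): rows 1, 13 → Q = 52, 52 ✓
(P=12, R=B13): rows 2, 7, 12 → Q takes values {52, 53} — violation
(P=12, R=B67): rows 3, 6 → Q = 53, 53 ✓
(P=7, R=B40): rows 4, 8 → Q = 50, 50 ✓
(P=12, R=B54): rows 5, 14 → Q = 44, 44 ✓
(P=1, R=B40): row 9 → Q = 58 ✓
(P=1, R=B13): row 10 → Q = 46 ✓
(P=7, R=B67): rows 11, 15 → Q = 45, 45 ✓
Two rows agree on {P, R} but differ on Q, so {P, R} → Q does not hold.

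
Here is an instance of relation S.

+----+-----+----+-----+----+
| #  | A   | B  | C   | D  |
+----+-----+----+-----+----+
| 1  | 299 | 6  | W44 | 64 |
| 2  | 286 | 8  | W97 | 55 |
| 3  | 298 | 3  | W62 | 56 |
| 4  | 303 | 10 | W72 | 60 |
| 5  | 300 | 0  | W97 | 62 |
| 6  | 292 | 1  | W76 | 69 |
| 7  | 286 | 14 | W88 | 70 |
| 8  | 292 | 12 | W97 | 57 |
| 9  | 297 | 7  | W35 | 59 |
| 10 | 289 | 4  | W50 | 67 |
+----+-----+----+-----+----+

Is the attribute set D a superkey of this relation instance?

Yes

All 10 rows have distinct D values, so D → (all attributes) holds and D is a superkey.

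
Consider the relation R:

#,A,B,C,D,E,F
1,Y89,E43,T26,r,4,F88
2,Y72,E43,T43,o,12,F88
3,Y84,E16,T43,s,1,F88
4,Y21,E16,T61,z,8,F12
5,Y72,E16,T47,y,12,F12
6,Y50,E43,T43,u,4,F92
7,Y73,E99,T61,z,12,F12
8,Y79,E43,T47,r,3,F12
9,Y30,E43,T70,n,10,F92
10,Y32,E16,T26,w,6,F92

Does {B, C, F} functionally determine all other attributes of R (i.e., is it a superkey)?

All 10 rows have distinct {B, C, F} values, so {B, C, F} → (all attributes) holds and {B, C, F} is a superkey.

Yes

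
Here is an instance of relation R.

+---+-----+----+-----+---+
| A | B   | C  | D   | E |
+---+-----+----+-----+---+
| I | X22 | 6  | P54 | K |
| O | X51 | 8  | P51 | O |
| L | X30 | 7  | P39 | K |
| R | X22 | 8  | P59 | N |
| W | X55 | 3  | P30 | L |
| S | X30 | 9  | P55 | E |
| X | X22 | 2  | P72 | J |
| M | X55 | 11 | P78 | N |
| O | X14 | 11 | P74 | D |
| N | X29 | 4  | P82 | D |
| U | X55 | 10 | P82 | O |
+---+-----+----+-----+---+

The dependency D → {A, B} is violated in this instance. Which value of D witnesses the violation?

D=P54: 1 row → {A,B} = (I, X22) ✓
D=P51: 1 row → {A,B} = (O, X51) ✓
D=P39: 1 row → {A,B} = (L, X30) ✓
D=P59: 1 row → {A,B} = (R, X22) ✓
D=P30: 1 row → {A,B} = (W, X55) ✓
D=P55: 1 row → {A,B} = (S, X30) ✓
D=P72: 1 row → {A,B} = (X, X22) ✓
D=P78: 1 row → {A,B} = (M, X55) ✓
D=P74: 1 row → {A,B} = (O, X14) ✓
D=P82: 2 rows → {A,B} takes values {(N, X29), (U, X55)} — violation
The only D value with inconsistent RHS is D=P82.

P82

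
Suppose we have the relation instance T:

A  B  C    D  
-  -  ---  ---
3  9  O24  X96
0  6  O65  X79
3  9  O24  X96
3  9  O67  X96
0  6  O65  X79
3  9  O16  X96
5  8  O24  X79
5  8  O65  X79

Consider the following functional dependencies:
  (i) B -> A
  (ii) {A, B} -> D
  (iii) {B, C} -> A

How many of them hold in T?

3

(i) B -> A: every LHS value maps to a single RHS value — holds.
(ii) {A, B} -> D: every LHS value maps to a single RHS value — holds.
(iii) {B, C} -> A: every LHS value maps to a single RHS value — holds.
3 of the 3 dependencies hold.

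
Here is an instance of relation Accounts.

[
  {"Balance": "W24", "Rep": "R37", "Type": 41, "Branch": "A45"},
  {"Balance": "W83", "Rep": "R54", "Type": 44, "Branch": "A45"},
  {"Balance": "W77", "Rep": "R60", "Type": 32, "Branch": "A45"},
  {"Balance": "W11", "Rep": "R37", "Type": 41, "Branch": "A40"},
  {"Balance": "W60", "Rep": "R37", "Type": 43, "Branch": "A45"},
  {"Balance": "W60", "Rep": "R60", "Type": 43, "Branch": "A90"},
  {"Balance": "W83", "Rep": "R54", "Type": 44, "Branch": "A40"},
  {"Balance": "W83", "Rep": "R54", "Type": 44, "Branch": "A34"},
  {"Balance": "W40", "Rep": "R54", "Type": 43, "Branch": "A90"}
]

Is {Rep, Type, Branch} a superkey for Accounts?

All 9 rows have distinct {Rep, Type, Branch} values, so {Rep, Type, Branch} → (all attributes) holds and {Rep, Type, Branch} is a superkey.

Yes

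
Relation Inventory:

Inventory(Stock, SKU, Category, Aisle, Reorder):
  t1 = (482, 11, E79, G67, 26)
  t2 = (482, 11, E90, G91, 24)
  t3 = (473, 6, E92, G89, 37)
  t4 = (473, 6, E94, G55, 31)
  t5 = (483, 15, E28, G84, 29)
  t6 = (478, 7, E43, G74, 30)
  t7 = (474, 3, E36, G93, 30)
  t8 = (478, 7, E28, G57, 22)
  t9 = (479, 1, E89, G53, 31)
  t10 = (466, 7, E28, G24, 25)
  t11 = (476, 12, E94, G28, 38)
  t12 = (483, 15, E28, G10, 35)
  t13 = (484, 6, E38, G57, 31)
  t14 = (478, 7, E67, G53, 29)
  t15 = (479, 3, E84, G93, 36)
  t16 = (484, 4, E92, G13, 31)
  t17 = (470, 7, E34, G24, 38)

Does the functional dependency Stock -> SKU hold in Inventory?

No

Stock=482: rows 1, 2 → SKU = 11, 11 ✓
Stock=473: rows 3, 4 → SKU = 6, 6 ✓
Stock=483: rows 5, 12 → SKU = 15, 15 ✓
Stock=478: rows 6, 8, 14 → SKU = 7, 7, 7 ✓
Stock=474: row 7 → SKU = 3 ✓
Stock=479: rows 9, 15 → SKU takes values {1, 3} — violation
Stock=466: row 10 → SKU = 7 ✓
Stock=476: row 11 → SKU = 12 ✓
Stock=484: rows 13, 16 → SKU takes values {6, 4} — violation
Stock=470: row 17 → SKU = 7 ✓
Two rows agree on Stock but differ on SKU, so Stock -> SKU does not hold.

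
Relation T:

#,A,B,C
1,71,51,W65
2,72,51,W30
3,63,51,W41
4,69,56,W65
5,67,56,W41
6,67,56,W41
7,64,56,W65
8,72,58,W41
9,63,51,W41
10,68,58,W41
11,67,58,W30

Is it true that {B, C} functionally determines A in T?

(B=51, C=W65): row 1 → A = 71 ✓
(B=51, C=W30): row 2 → A = 72 ✓
(B=51, C=W41): rows 3, 9 → A = 63, 63 ✓
(B=56, C=W65): rows 4, 7 → A takes values {69, 64} — violation
(B=56, C=W41): rows 5, 6 → A = 67, 67 ✓
(B=58, C=W41): rows 8, 10 → A takes values {72, 68} — violation
(B=58, C=W30): row 11 → A = 67 ✓
Two rows agree on {B, C} but differ on A, so {B, C} -> A does not hold.

No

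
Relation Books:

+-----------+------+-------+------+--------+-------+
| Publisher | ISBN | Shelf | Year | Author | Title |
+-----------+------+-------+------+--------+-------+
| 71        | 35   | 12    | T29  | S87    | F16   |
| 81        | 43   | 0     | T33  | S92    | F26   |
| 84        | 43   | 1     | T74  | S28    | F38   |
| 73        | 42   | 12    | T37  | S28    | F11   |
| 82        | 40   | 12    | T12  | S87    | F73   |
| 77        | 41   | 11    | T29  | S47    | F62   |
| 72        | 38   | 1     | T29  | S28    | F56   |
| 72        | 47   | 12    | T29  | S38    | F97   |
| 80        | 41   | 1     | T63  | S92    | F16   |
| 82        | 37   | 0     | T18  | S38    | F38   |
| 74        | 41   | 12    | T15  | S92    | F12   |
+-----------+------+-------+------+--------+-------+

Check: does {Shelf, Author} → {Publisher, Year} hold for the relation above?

No

(Shelf=12, Author=S87): 2 rows → {Publisher,Year} takes values {(71, T29), (82, T12)} — violation
(Shelf=0, Author=S92): 1 row → {Publisher,Year} = (81, T33) ✓
(Shelf=1, Author=S28): 2 rows → {Publisher,Year} takes values {(84, T74), (72, T29)} — violation
(Shelf=12, Author=S28): 1 row → {Publisher,Year} = (73, T37) ✓
(Shelf=11, Author=S47): 1 row → {Publisher,Year} = (77, T29) ✓
(Shelf=12, Author=S38): 1 row → {Publisher,Year} = (72, T29) ✓
(Shelf=1, Author=S92): 1 row → {Publisher,Year} = (80, T63) ✓
(Shelf=0, Author=S38): 1 row → {Publisher,Year} = (82, T18) ✓
(Shelf=12, Author=S92): 1 row → {Publisher,Year} = (74, T15) ✓
Two rows agree on {Shelf, Author} but differ on {Publisher, Year}, so {Shelf, Author} → {Publisher, Year} does not hold.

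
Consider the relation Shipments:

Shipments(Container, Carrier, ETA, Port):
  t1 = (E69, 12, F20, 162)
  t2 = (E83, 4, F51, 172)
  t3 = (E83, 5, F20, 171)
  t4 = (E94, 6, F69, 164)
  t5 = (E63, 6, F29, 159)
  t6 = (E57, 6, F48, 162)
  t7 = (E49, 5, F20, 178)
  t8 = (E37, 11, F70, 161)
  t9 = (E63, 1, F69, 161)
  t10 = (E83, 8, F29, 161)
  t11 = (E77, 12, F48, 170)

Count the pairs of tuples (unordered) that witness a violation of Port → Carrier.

4

Port=162: violating pairs (1,6) — 1 pair.
Port=161: violating pairs (8,9), (8,10), (9,10) — 3 pairs.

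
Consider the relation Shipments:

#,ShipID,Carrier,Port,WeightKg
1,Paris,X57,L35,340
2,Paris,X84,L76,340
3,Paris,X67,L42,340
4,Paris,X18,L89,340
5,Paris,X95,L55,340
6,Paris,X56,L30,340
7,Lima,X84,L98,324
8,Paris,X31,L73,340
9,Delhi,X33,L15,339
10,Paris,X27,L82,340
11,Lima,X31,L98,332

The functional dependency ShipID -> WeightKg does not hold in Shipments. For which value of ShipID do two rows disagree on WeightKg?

Lima

ShipID=Paris: rows 1, 2, 3, 4, 5, 6, 8, 10 → WeightKg = 340, 340, 340, 340, 340, 340, 340, 340 ✓
ShipID=Lima: rows 7, 11 → WeightKg takes values {324, 332} — violation
ShipID=Delhi: row 9 → WeightKg = 339 ✓
The only ShipID value with inconsistent WeightKg is ShipID=Lima.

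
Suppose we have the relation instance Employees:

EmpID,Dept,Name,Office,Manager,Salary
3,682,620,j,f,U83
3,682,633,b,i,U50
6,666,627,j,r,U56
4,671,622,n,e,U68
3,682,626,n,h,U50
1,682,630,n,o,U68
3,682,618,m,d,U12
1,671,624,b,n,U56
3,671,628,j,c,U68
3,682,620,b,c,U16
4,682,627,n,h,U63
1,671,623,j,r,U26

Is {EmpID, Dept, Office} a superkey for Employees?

Two distinct rows share (EmpID=3, Dept=682, Office=b), so {EmpID, Dept, Office} does not determine every attribute — not a superkey.

No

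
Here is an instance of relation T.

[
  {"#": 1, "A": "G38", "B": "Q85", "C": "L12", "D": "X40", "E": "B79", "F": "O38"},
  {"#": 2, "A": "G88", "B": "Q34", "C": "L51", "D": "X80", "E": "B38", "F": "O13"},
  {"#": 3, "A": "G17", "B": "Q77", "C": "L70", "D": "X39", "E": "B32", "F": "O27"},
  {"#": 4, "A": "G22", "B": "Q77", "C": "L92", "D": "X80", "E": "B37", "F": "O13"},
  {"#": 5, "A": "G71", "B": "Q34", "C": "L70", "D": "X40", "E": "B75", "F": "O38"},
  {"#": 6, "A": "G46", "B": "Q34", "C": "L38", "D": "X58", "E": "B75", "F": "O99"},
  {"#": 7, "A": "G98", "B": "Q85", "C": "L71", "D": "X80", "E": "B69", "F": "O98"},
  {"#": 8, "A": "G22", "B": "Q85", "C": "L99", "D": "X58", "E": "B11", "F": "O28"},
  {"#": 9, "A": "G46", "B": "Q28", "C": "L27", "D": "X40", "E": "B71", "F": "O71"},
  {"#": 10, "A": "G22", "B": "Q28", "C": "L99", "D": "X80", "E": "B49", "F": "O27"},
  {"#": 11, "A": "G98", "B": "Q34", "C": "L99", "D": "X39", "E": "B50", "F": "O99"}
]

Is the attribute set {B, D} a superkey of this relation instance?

Yes

All 11 rows have distinct {B, D} values, so {B, D} → (all attributes) holds and {B, D} is a superkey.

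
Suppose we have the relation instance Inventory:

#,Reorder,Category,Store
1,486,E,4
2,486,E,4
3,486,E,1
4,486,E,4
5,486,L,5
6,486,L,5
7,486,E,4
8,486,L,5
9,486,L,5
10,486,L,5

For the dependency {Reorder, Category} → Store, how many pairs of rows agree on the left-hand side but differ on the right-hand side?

4

(Reorder=486, Category=E): violating pairs (1,3), (2,3), (3,4), (3,7) — 4 pairs.
(Reorder=486, Category=L): all 5 rows agree on Store — 0 pairs.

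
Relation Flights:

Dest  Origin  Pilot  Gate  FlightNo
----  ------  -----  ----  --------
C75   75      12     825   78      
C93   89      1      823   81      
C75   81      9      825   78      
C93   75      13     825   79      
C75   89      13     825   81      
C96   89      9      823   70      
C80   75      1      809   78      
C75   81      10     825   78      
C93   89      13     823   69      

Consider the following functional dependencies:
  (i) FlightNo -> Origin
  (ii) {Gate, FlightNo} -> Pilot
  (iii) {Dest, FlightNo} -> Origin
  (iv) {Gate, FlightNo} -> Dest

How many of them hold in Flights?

1

(i) FlightNo -> Origin: FlightNo=78: 4 rows → Origin takes values {75, 81} — violation — fails.
(ii) {Gate, FlightNo} -> Pilot: (Gate=825, FlightNo=78): 3 rows → Pilot takes values {12, 9, 10} — violation — fails.
(iii) {Dest, FlightNo} -> Origin: (Dest=C75, FlightNo=78): 3 rows → Origin takes values {75, 81} — violation — fails.
(iv) {Gate, FlightNo} -> Dest: every LHS value maps to a single RHS value — holds.
1 of the 4 dependencies holds.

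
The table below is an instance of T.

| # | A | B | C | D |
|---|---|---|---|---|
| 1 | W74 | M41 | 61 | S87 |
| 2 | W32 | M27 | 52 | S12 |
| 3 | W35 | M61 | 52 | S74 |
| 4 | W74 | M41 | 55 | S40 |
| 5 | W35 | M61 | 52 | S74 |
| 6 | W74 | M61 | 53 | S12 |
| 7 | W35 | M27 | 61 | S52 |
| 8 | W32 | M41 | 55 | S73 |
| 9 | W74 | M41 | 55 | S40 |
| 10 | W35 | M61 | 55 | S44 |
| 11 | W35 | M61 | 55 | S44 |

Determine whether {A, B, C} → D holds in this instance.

Yes

(A=W74, B=M41, C=61): row 1 → D = S87 ✓
(A=W32, B=M27, C=52): row 2 → D = S12 ✓
(A=W35, B=M61, C=52): rows 3, 5 → D = S74, S74 ✓
(A=W74, B=M41, C=55): rows 4, 9 → D = S40, S40 ✓
(A=W74, B=M61, C=53): row 6 → D = S12 ✓
(A=W35, B=M27, C=61): row 7 → D = S52 ✓
(A=W32, B=M41, C=55): row 8 → D = S73 ✓
(A=W35, B=M61, C=55): rows 10, 11 → D = S44, S44 ✓
Every {A, B, C} value is associated with a single D value, so {A, B, C} → D holds.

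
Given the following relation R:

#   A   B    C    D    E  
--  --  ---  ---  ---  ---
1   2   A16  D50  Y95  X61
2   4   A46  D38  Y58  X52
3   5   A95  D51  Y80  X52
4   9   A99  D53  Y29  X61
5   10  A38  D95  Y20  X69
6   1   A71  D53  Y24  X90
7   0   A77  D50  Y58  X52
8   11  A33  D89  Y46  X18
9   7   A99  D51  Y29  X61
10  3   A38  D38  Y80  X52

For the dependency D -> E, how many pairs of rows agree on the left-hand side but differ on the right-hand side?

D=Y58: all 2 rows agree on E — 0 pairs.
D=Y80: all 2 rows agree on E — 0 pairs.
D=Y29: all 2 rows agree on E — 0 pairs.

0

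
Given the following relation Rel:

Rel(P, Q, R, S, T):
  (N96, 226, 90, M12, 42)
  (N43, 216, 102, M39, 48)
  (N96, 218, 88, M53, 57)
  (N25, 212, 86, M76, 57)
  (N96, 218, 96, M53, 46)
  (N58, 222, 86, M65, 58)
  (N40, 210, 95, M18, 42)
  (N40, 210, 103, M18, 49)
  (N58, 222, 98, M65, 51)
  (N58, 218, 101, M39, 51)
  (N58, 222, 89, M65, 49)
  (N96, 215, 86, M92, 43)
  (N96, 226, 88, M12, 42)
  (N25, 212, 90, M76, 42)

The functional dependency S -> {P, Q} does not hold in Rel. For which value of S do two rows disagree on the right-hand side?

S=M12: 2 rows → {P,Q} = (N96, 226), (N96, 226) ✓
S=M39: 2 rows → {P,Q} takes values {(N43, 216), (N58, 218)} — violation
S=M53: 2 rows → {P,Q} = (N96, 218), (N96, 218) ✓
S=M76: 2 rows → {P,Q} = (N25, 212), (N25, 212) ✓
S=M65: 3 rows → {P,Q} = (N58, 222), (N58, 222), (N58, 222) ✓
S=M18: 2 rows → {P,Q} = (N40, 210), (N40, 210) ✓
S=M92: 1 row → {P,Q} = (N96, 215) ✓
The only S value with inconsistent RHS is S=M39.

M39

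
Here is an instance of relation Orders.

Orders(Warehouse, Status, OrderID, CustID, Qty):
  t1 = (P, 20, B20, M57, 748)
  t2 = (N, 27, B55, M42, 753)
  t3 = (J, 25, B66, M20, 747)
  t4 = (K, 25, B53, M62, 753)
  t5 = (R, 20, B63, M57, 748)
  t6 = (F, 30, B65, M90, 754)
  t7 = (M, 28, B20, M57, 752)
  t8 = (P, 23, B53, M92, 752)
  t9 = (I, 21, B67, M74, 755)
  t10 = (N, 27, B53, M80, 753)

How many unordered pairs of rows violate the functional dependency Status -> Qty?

1

Status=20: all 2 rows agree on Qty — 0 pairs.
Status=27: all 2 rows agree on Qty — 0 pairs.
Status=25: violating pairs (3,4) — 1 pair.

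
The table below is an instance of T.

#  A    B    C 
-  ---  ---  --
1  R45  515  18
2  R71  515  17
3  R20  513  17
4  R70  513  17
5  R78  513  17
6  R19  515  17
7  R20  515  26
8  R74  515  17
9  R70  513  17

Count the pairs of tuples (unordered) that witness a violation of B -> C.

7

B=515: violating pairs (1,2), (1,6), (1,7), (1,8), (2,7), (6,7), (7,8) — 7 pairs.
B=513: all 4 rows agree on C — 0 pairs.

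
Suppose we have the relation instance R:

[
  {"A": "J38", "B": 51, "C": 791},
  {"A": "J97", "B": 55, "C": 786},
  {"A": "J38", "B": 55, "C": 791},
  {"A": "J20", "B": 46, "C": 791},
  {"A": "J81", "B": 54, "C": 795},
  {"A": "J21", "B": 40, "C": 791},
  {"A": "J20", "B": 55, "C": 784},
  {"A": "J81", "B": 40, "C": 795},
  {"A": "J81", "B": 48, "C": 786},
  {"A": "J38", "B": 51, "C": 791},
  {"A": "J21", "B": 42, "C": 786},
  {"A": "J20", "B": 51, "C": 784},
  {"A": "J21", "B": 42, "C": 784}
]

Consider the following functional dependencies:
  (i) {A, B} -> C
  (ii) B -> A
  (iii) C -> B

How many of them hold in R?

(i) {A, B} -> C: (A=J21, B=42): 2 rows → C takes values {786, 784} — violation — fails.
(ii) B -> A: B=51: 3 rows → A takes values {J38, J20} — violation; B=55: 3 rows → A takes values {J97, J38, J20} — violation; B=40: 2 rows → A takes values {J21, J81} — violation — fails.
(iii) C -> B: C=791: 5 rows → B takes values {51, 55, 46, 40} — violation; C=786: 3 rows → B takes values {55, 48, 42} — violation; C=795: 2 rows → B takes values {54, 40} — violation; C=784: 3 rows → B takes values {55, 51, 42} — violation — fails.
None of the 3 dependencies hold.

0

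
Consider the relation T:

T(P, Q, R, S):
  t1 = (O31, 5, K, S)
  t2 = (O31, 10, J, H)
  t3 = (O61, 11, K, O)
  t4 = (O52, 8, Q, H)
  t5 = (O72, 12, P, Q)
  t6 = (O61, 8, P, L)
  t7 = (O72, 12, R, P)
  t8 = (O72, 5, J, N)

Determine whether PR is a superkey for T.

All 8 rows have distinct PR values, so PR → (all attributes) holds and PR is a superkey.

Yes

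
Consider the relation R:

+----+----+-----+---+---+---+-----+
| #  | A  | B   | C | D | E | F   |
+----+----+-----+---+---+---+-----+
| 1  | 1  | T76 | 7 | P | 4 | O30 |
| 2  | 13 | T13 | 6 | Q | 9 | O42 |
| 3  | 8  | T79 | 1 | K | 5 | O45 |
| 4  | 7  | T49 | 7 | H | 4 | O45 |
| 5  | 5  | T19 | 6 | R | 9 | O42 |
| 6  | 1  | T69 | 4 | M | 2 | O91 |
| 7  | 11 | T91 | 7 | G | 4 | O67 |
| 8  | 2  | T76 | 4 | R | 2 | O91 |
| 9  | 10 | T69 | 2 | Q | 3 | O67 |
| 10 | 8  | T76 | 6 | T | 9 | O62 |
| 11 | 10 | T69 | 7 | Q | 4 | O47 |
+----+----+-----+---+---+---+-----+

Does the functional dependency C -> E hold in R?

Yes

C=7: rows 1, 4, 7, 11 → E = 4, 4, 4, 4 ✓
C=6: rows 2, 5, 10 → E = 9, 9, 9 ✓
C=1: row 3 → E = 5 ✓
C=4: rows 6, 8 → E = 2, 2 ✓
C=2: row 9 → E = 3 ✓
Every C value is associated with a single E value, so C -> E holds.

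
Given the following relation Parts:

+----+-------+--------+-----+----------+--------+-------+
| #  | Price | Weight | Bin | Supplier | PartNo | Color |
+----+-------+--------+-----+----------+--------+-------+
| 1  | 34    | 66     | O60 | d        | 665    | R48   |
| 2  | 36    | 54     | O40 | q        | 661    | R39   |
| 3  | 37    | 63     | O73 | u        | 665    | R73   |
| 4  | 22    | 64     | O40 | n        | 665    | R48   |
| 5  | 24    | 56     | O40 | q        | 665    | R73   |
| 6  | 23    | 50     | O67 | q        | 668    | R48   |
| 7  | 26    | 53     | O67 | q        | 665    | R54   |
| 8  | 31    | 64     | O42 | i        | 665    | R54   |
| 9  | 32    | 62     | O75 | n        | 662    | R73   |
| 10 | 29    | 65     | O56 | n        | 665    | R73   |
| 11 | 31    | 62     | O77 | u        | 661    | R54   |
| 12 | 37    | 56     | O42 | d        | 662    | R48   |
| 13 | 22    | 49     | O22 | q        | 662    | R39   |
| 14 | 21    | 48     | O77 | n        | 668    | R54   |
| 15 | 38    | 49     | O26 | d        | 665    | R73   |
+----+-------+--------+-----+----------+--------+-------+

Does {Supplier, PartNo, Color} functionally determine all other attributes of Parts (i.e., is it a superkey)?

Yes

All 15 rows have distinct {Supplier, PartNo, Color} values, so {Supplier, PartNo, Color} → (all attributes) holds and {Supplier, PartNo, Color} is a superkey.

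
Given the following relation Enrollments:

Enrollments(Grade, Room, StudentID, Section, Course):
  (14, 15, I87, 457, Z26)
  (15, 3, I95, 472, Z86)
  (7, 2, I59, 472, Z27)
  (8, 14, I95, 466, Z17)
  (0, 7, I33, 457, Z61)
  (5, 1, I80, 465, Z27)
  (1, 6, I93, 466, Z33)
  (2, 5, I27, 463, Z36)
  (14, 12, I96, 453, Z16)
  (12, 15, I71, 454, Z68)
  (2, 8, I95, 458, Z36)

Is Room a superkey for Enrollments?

No

Two distinct rows share Room=15, so Room does not determine every attribute — not a superkey.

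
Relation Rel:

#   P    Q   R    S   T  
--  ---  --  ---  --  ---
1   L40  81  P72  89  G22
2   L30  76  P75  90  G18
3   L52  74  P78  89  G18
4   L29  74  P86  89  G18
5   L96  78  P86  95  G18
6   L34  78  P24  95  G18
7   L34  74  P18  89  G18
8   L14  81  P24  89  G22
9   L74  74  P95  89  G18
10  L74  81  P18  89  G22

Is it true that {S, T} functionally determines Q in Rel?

Yes

(S=89, T=G22): rows 1, 8, 10 → Q = 81, 81, 81 ✓
(S=90, T=G18): row 2 → Q = 76 ✓
(S=89, T=G18): rows 3, 4, 7, 9 → Q = 74, 74, 74, 74 ✓
(S=95, T=G18): rows 5, 6 → Q = 78, 78 ✓
Every {S, T} value is associated with a single Q value, so {S, T} -> Q holds.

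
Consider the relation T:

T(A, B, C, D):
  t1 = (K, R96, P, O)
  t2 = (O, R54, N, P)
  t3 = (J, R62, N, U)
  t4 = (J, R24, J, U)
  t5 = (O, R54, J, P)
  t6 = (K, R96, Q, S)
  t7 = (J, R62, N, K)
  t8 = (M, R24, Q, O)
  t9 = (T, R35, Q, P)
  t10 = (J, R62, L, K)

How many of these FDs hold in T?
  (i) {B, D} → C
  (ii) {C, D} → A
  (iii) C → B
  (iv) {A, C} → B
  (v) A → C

2

(i) {B, D} → C: (B=R54, D=P): rows 2, 5 → C takes values {N, J} — violation; (B=R62, D=K): rows 7, 10 → C takes values {N, L} — violation — fails.
(ii) {C, D} → A: every LHS value maps to a single RHS value — holds.
(iii) C → B: C=N: rows 2, 3, 7 → B takes values {R54, R62} — violation; C=J: rows 4, 5 → B takes values {R24, R54} — violation; C=Q: rows 6, 8, 9 → B takes values {R96, R24, R35} — violation — fails.
(iv) {A, C} → B: every LHS value maps to a single RHS value — holds.
(v) A → C: A=K: rows 1, 6 → C takes values {P, Q} — violation; A=O: rows 2, 5 → C takes values {N, J} — violation; A=J: rows 3, 4, 7, 10 → C takes values {N, J, L} — violation — fails.
2 of the 5 dependencies hold.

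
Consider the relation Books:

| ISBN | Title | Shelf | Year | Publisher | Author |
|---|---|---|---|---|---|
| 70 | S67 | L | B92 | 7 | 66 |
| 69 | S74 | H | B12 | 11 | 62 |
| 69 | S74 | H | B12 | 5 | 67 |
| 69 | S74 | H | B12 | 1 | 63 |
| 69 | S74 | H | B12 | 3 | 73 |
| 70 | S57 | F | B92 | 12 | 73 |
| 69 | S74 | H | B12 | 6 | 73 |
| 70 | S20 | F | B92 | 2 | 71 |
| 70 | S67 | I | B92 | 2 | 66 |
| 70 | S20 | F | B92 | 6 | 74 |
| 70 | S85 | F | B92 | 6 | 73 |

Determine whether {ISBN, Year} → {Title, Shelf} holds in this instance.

No

(ISBN=70, Year=B92): 6 rows → {Title,Shelf} takes values {(S67, L), (S57, F), (S20, F), (S67, I), (S85, F)} — violation
(ISBN=69, Year=B12): 5 rows → {Title,Shelf} = (S74, H), (S74, H), (S74, H), (S74, H), (S74, H) ✓
Two rows agree on {ISBN, Year} but differ on {Title, Shelf}, so {ISBN, Year} → {Title, Shelf} does not hold.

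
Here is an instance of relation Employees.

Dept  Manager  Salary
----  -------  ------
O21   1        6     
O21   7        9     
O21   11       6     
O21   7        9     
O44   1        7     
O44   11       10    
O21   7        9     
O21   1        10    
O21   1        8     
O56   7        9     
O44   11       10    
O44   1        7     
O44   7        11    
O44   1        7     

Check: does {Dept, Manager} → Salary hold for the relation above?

No

(Dept=O21, Manager=1): 3 rows → Salary takes values {6, 10, 8} — violation
(Dept=O21, Manager=7): 3 rows → Salary = 9, 9, 9 ✓
(Dept=O21, Manager=11): 1 row → Salary = 6 ✓
(Dept=O44, Manager=1): 3 rows → Salary = 7, 7, 7 ✓
(Dept=O44, Manager=11): 2 rows → Salary = 10, 10 ✓
(Dept=O56, Manager=7): 1 row → Salary = 9 ✓
(Dept=O44, Manager=7): 1 row → Salary = 11 ✓
Two rows agree on {Dept, Manager} but differ on Salary, so {Dept, Manager} → Salary does not hold.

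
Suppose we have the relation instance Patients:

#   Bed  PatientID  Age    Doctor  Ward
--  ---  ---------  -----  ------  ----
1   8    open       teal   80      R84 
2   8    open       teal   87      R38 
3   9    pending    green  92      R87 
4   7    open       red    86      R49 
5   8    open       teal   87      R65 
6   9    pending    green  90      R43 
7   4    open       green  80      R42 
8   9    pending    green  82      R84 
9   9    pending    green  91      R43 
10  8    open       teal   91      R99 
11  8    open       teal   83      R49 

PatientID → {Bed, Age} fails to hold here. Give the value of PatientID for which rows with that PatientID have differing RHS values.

PatientID=open: rows 1, 2, 4, 5, 7, 10, 11 → {Bed,Age} takes values {(8, teal), (7, red), (4, green)} — violation
PatientID=pending: rows 3, 6, 8, 9 → {Bed,Age} = (9, green), (9, green), (9, green), (9, green) ✓
The only PatientID value with inconsistent RHS is PatientID=open.

open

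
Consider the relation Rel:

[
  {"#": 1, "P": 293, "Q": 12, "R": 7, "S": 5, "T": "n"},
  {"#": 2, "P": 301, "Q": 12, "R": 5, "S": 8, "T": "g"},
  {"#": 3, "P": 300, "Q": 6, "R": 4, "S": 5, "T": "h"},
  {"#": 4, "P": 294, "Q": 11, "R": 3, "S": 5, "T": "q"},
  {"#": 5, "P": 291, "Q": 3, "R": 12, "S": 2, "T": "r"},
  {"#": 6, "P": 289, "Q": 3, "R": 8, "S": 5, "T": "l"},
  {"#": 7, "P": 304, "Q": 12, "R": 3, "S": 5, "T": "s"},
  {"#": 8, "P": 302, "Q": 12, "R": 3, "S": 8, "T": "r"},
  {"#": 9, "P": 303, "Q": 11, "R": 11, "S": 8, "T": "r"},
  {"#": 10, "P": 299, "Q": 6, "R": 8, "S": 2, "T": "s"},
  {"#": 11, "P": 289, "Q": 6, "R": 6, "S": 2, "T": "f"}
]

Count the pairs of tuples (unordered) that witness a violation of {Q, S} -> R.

3

(Q=12, S=5): violating pairs (1,7) — 1 pair.
(Q=12, S=8): violating pairs (2,8) — 1 pair.
(Q=6, S=2): violating pairs (10,11) — 1 pair.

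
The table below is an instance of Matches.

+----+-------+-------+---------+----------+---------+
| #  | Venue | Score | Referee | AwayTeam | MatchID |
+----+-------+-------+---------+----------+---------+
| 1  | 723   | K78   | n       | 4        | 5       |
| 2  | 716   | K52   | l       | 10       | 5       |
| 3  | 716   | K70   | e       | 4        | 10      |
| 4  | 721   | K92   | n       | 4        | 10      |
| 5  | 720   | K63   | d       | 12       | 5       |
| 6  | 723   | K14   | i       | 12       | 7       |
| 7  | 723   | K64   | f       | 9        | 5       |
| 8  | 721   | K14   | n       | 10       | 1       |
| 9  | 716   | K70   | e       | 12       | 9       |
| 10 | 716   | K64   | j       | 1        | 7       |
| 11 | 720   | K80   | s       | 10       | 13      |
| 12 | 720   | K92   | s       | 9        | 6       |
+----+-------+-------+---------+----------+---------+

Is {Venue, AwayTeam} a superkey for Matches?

Yes

All 12 rows have distinct {Venue, AwayTeam} values, so {Venue, AwayTeam} → (all attributes) holds and {Venue, AwayTeam} is a superkey.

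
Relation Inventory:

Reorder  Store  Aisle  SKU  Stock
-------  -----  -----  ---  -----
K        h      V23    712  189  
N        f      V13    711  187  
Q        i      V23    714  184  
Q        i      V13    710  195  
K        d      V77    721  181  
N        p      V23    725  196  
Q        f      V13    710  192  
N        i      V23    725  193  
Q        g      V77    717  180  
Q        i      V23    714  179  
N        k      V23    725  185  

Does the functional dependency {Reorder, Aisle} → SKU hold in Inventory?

Yes

(Reorder=K, Aisle=V23): 1 row → SKU = 712 ✓
(Reorder=N, Aisle=V13): 1 row → SKU = 711 ✓
(Reorder=Q, Aisle=V23): 2 rows → SKU = 714, 714 ✓
(Reorder=Q, Aisle=V13): 2 rows → SKU = 710, 710 ✓
(Reorder=K, Aisle=V77): 1 row → SKU = 721 ✓
(Reorder=N, Aisle=V23): 3 rows → SKU = 725, 725, 725 ✓
(Reorder=Q, Aisle=V77): 1 row → SKU = 717 ✓
Every {Reorder, Aisle} value is associated with a single SKU value, so {Reorder, Aisle} → SKU holds.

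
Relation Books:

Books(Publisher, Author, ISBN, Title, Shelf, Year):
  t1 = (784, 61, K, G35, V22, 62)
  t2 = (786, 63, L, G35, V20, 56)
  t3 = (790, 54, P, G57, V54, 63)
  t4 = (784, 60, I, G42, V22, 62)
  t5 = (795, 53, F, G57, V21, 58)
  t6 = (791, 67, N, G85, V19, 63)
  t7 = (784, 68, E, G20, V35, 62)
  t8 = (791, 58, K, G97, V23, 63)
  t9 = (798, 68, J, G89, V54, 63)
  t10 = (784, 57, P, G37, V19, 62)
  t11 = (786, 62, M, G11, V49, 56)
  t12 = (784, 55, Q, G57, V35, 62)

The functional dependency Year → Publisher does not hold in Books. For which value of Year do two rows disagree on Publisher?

Year=62: rows 1, 4, 7, 10, 12 → Publisher = 784, 784, 784, 784, 784 ✓
Year=56: rows 2, 11 → Publisher = 786, 786 ✓
Year=63: rows 3, 6, 8, 9 → Publisher takes values {790, 791, 798} — violation
Year=58: row 5 → Publisher = 795 ✓
The only Year value with inconsistent Publisher is Year=63.

63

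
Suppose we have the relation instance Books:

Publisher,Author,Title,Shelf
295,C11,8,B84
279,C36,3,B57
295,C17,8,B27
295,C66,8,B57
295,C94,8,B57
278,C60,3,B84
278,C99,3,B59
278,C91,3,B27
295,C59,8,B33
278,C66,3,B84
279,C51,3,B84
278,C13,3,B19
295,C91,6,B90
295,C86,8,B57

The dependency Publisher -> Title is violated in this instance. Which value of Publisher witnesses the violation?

295

Publisher=295: 7 rows → Title takes values {8, 6} — violation
Publisher=279: 2 rows → Title = 3, 3 ✓
Publisher=278: 5 rows → Title = 3, 3, 3, 3, 3 ✓
The only Publisher value with inconsistent Title is Publisher=295.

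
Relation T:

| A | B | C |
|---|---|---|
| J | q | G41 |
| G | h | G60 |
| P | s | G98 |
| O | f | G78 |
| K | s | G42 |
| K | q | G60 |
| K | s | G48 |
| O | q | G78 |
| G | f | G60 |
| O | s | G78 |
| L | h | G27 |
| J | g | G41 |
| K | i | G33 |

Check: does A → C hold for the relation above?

A=J: 2 rows → C = G41, G41 ✓
A=G: 2 rows → C = G60, G60 ✓
A=P: 1 row → C = G98 ✓
A=O: 3 rows → C = G78, G78, G78 ✓
A=K: 4 rows → C takes values {G42, G60, G48, G33} — violation
A=L: 1 row → C = G27 ✓
Two rows agree on A but differ on C, so A → C does not hold.

No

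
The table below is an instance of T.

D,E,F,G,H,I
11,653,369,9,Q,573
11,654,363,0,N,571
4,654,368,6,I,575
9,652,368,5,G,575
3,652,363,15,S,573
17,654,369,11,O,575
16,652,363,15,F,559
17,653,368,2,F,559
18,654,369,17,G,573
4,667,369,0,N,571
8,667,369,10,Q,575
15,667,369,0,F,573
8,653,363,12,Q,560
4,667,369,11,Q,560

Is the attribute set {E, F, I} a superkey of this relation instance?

Yes

All 14 rows have distinct {E, F, I} values, so {E, F, I} → (all attributes) holds and {E, F, I} is a superkey.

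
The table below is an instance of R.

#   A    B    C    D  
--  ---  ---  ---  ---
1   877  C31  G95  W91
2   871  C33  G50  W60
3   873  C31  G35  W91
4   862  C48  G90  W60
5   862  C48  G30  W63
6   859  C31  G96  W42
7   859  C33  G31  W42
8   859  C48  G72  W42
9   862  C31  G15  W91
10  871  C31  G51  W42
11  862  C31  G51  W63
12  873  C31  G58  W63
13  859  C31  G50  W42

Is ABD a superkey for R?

Rows 6 and 13 have the same ABD value (A=859, B=C31, D=W42) but are distinct tuples, so ABD does not determine every attribute — not a superkey.

No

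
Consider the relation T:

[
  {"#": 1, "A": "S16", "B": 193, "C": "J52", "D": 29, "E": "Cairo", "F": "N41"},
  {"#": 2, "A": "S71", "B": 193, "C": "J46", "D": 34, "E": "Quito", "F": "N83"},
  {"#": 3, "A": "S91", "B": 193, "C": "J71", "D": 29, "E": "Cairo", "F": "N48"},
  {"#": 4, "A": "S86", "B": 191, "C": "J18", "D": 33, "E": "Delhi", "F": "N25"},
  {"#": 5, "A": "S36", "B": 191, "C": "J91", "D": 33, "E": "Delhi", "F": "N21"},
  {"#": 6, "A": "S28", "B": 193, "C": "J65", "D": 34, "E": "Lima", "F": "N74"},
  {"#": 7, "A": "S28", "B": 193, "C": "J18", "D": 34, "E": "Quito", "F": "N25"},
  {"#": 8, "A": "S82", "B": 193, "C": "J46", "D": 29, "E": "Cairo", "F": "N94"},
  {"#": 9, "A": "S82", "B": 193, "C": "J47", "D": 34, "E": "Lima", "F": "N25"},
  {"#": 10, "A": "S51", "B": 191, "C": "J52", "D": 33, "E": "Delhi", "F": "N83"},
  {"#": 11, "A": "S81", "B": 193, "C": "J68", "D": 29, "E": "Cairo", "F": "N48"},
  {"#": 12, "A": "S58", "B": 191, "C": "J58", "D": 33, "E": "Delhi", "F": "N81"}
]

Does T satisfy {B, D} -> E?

No

(B=193, D=29): rows 1, 3, 8, 11 → E = Cairo, Cairo, Cairo, Cairo ✓
(B=193, D=34): rows 2, 6, 7, 9 → E takes values {Quito, Lima} — violation
(B=191, D=33): rows 4, 5, 10, 12 → E = Delhi, Delhi, Delhi, Delhi ✓
Two rows agree on {B, D} but differ on E, so {B, D} -> E does not hold.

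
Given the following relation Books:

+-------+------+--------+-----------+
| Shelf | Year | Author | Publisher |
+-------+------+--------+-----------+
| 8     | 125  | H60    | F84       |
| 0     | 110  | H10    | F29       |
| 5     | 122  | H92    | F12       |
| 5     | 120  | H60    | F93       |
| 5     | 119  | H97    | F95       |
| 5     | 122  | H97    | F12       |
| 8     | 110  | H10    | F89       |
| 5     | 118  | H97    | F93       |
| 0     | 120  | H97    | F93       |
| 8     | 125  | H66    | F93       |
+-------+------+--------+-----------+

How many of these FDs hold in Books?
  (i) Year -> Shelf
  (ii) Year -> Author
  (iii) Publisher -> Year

0

(i) Year -> Shelf: Year=110: 2 rows → Shelf takes values {0, 8} — violation; Year=120: 2 rows → Shelf takes values {5, 0} — violation — fails.
(ii) Year -> Author: Year=125: 2 rows → Author takes values {H60, H66} — violation; Year=122: 2 rows → Author takes values {H92, H97} — violation; Year=120: 2 rows → Author takes values {H60, H97} — violation — fails.
(iii) Publisher -> Year: Publisher=F93: 4 rows → Year takes values {120, 118, 125} — violation — fails.
None of the 3 dependencies hold.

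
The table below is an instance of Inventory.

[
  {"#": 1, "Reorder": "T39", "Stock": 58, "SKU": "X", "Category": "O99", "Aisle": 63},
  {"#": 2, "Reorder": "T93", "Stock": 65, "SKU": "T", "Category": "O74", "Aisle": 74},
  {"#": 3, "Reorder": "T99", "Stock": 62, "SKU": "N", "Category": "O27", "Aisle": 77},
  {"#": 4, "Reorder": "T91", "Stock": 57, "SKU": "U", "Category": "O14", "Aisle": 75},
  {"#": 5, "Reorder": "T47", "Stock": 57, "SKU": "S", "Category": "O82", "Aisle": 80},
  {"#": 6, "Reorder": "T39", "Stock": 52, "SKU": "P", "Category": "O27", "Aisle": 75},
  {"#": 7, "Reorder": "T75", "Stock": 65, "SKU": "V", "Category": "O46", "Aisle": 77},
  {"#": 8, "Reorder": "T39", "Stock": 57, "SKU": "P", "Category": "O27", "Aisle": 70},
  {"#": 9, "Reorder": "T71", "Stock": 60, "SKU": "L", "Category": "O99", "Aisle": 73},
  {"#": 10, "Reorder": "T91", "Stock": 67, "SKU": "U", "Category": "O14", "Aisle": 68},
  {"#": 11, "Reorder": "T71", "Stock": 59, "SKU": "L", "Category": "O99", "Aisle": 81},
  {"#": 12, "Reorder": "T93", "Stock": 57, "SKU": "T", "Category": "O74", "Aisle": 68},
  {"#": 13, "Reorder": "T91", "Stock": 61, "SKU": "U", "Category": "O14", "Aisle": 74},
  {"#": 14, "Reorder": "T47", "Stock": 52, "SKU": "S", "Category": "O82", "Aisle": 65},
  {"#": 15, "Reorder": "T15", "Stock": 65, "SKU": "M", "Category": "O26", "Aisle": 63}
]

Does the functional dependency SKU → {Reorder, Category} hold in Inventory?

SKU=X: row 1 → {Reorder,Category} = (T39, O99) ✓
SKU=T: rows 2, 12 → {Reorder,Category} = (T93, O74), (T93, O74) ✓
SKU=N: row 3 → {Reorder,Category} = (T99, O27) ✓
SKU=U: rows 4, 10, 13 → {Reorder,Category} = (T91, O14), (T91, O14), (T91, O14) ✓
SKU=S: rows 5, 14 → {Reorder,Category} = (T47, O82), (T47, O82) ✓
SKU=P: rows 6, 8 → {Reorder,Category} = (T39, O27), (T39, O27) ✓
SKU=V: row 7 → {Reorder,Category} = (T75, O46) ✓
SKU=L: rows 9, 11 → {Reorder,Category} = (T71, O99), (T71, O99) ✓
SKU=M: row 15 → {Reorder,Category} = (T15, O26) ✓
Every SKU value is associated with a single {Reorder, Category} value, so SKU → {Reorder, Category} holds.

Yes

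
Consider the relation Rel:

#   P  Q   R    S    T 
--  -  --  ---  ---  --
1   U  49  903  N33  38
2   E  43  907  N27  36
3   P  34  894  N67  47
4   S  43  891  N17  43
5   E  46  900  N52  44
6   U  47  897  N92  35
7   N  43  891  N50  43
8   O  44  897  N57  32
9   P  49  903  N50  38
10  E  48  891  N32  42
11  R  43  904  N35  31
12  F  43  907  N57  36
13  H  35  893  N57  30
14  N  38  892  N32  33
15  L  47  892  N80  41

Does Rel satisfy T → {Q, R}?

T=38: rows 1, 9 → {Q,R} = (49, 903), (49, 903) ✓
T=36: rows 2, 12 → {Q,R} = (43, 907), (43, 907) ✓
T=47: row 3 → {Q,R} = (34, 894) ✓
T=43: rows 4, 7 → {Q,R} = (43, 891), (43, 891) ✓
T=44: row 5 → {Q,R} = (46, 900) ✓
T=35: row 6 → {Q,R} = (47, 897) ✓
T=32: row 8 → {Q,R} = (44, 897) ✓
T=42: row 10 → {Q,R} = (48, 891) ✓
T=31: row 11 → {Q,R} = (43, 904) ✓
T=30: row 13 → {Q,R} = (35, 893) ✓
T=33: row 14 → {Q,R} = (38, 892) ✓
T=41: row 15 → {Q,R} = (47, 892) ✓
Every T value is associated with a single {Q, R} value, so T → {Q, R} holds.

Yes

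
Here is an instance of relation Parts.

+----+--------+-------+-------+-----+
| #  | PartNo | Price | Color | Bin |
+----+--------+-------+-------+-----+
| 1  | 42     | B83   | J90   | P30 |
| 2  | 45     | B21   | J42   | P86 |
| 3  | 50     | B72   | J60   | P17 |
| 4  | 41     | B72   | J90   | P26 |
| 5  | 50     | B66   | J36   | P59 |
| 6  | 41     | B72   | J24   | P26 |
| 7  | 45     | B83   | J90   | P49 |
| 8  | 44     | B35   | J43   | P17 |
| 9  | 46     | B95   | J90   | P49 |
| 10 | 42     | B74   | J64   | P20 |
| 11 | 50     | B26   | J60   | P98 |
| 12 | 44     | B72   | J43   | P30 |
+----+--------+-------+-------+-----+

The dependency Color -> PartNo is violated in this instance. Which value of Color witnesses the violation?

Color=J90: rows 1, 4, 7, 9 → PartNo takes values {42, 41, 45, 46} — violation
Color=J42: row 2 → PartNo = 45 ✓
Color=J60: rows 3, 11 → PartNo = 50, 50 ✓
Color=J36: row 5 → PartNo = 50 ✓
Color=J24: row 6 → PartNo = 41 ✓
Color=J43: rows 8, 12 → PartNo = 44, 44 ✓
Color=J64: row 10 → PartNo = 42 ✓
The only Color value with inconsistent PartNo is Color=J90.

J90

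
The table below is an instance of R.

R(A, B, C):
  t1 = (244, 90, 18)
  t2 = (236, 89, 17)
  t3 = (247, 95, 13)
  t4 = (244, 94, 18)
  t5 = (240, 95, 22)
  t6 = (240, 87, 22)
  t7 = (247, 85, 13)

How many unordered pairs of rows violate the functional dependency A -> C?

0

A=244: all 2 rows agree on C — 0 pairs.
A=247: all 2 rows agree on C — 0 pairs.
A=240: all 2 rows agree on C — 0 pairs.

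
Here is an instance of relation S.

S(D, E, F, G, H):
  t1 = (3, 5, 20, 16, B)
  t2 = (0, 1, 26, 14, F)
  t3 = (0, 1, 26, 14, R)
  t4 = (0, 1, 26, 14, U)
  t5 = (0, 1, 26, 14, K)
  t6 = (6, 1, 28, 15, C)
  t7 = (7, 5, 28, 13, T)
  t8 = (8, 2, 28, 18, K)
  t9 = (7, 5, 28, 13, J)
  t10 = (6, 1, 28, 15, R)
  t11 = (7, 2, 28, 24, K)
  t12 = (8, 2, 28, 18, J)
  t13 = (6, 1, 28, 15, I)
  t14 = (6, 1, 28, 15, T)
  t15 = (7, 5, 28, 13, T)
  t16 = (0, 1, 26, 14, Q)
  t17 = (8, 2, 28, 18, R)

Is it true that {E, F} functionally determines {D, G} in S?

(E=5, F=20): row 1 → {D,G} = (3, 16) ✓
(E=1, F=26): rows 2, 3, 4, 5, 16 → {D,G} = (0, 14), (0, 14), (0, 14), (0, 14), (0, 14) ✓
(E=1, F=28): rows 6, 10, 13, 14 → {D,G} = (6, 15), (6, 15), (6, 15), (6, 15) ✓
(E=5, F=28): rows 7, 9, 15 → {D,G} = (7, 13), (7, 13), (7, 13) ✓
(E=2, F=28): rows 8, 11, 12, 17 → {D,G} takes values {(8, 18), (7, 24)} — violation
Two rows agree on {E, F} but differ on {D, G}, so {E, F} -> {D, G} does not hold.

No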